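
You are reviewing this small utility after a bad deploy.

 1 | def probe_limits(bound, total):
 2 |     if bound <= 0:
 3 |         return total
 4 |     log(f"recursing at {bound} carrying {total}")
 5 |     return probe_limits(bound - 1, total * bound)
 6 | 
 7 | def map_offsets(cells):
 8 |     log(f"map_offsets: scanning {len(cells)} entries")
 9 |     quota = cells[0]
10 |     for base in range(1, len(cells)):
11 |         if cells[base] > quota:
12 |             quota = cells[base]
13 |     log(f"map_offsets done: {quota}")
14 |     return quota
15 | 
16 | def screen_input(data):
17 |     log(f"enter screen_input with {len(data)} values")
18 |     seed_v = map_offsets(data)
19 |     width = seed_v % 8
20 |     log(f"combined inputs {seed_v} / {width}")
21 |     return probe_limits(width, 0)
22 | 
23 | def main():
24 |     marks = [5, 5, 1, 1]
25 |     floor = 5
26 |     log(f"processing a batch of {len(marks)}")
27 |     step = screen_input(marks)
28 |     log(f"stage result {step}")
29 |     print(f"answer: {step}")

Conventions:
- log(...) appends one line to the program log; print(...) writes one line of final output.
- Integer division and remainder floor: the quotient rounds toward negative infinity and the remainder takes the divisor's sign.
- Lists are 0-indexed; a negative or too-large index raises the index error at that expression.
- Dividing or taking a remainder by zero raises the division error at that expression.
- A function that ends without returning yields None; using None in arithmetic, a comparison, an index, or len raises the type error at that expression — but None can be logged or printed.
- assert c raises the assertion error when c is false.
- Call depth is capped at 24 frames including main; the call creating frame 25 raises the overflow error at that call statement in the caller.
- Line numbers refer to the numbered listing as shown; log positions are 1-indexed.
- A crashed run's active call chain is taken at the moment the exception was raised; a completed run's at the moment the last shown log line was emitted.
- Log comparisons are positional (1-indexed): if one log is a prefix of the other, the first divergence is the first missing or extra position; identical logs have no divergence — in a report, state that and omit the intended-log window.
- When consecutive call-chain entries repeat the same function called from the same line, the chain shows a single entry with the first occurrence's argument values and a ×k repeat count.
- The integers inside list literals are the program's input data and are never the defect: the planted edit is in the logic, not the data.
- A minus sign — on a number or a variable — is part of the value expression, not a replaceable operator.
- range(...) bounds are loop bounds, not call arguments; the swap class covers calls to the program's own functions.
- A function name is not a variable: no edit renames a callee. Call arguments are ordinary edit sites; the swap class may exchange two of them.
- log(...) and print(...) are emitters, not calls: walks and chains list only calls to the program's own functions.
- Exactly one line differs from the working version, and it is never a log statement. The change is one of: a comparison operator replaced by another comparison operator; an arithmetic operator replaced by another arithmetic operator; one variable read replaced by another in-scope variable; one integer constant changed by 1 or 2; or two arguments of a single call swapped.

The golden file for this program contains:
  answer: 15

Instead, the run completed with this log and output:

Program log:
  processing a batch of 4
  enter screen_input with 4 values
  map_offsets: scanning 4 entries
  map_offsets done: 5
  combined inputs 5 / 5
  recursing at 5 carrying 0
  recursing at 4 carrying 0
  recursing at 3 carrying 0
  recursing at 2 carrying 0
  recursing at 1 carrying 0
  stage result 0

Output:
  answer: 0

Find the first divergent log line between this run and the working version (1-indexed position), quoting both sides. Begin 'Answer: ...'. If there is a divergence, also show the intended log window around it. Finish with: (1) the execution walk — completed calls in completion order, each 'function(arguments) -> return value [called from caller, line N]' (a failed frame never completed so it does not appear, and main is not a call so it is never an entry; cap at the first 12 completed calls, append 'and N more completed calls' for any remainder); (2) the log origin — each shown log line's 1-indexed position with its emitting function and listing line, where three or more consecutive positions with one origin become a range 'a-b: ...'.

Answer: position 7 — the shown line 'recursing at 4 carrying 0' should read 'recursing at 4 carrying 5'.
Intended log window:
  5: combined inputs 5 / 5
  6: recursing at 5 carrying 0
  7: recursing at 4 carrying 5
  8: recursing at 3 carrying 9
Execution walk:
  map_offsets([5, 5, 1, 1]) -> 5  [called from screen_input, line 18]
  probe_limits(0, 0) -> 0  [called from probe_limits, line 5]
  probe_limits(1, 0) -> 0  [called from probe_limits, line 5]
  probe_limits(2, 0) -> 0  [called from probe_limits, line 5]
  probe_limits(3, 0) -> 0  [called from probe_limits, line 5]
  probe_limits(4, 0) -> 0  [called from probe_limits, line 5]
  probe_limits(5, 0) -> 0  [called from screen_input, line 21]
  screen_input([5, 5, 1, 1]) -> 0  [called from main, line 27]
Origin of each log line:
  1: from main, line 26
  2: from screen_input, line 17
  3: from map_offsets, line 8
  4: from map_offsets, line 13
  5: from screen_input, line 20
  6-10: from probe_limits, line 4
  11: from main, line 28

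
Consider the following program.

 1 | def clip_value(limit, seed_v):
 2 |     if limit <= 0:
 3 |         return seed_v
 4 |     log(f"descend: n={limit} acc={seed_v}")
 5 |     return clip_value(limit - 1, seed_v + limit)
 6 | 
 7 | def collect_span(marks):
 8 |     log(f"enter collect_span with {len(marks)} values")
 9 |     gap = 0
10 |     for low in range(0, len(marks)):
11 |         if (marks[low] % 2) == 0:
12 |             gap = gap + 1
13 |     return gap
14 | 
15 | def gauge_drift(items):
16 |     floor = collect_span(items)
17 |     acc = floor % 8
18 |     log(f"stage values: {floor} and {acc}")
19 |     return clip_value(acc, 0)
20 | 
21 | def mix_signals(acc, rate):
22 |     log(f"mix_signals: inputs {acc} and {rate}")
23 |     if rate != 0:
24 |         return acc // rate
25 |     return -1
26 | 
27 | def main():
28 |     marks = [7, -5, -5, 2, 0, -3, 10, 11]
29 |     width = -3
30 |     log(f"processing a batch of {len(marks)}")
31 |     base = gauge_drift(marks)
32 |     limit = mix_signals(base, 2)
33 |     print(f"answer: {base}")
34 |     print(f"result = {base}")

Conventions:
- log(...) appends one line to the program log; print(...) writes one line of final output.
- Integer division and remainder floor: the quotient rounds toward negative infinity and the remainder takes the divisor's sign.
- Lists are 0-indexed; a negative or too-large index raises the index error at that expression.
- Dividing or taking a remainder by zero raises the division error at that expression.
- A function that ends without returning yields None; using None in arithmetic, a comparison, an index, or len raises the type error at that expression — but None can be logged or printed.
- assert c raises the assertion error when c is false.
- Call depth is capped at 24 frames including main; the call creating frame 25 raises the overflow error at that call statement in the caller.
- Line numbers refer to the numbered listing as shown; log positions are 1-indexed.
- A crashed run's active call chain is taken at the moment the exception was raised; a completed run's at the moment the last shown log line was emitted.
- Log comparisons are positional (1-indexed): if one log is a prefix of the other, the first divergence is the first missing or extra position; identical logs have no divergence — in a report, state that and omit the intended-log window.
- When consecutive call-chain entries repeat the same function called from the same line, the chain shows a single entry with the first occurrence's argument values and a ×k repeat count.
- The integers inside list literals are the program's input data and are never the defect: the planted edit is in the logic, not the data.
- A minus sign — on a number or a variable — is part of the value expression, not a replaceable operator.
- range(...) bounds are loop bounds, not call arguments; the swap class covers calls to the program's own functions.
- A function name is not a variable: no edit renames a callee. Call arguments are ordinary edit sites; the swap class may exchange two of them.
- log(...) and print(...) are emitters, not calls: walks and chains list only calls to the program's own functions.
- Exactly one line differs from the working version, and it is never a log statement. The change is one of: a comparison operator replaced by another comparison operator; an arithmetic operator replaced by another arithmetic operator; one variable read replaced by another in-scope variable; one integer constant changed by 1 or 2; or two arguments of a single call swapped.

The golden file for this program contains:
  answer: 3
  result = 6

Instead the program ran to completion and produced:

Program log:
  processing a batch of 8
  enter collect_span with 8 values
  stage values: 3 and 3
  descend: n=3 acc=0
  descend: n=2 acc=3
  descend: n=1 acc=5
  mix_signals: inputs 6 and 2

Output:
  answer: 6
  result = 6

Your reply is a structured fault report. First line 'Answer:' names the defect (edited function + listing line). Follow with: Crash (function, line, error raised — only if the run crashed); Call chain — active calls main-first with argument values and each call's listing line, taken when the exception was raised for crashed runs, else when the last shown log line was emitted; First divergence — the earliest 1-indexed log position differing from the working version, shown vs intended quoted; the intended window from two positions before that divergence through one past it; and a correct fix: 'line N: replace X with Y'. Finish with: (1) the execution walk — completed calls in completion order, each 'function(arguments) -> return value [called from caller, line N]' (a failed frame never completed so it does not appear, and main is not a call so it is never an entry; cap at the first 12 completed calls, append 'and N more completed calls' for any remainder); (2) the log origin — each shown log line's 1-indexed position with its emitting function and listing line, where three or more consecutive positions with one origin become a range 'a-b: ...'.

Answer: the defect is in main at line 33.
Key fact: Nothing in the log betrays the bug — only the output does.
Call chain: main -> mix_signals(6, 2) (called at line 32).
First divergence: none; the two logs match at every position.
Execution walk:
  collect_span([7, -5, -5, 2, 0, -3, 10, 11]) -> 3  [called from gauge_drift, line 16]
  clip_value(0, 6) -> 6  [called from clip_value, line 5]
  clip_value(1, 5) -> 6  [called from clip_value, line 5]
  clip_value(2, 3) -> 6  [called from clip_value, line 5]
  clip_value(3, 0) -> 6  [called from gauge_drift, line 19]
  gauge_drift([7, -5, -5, 2, 0, -3, 10, 11]) -> 6  [called from main, line 31]
  mix_signals(6, 2) -> 3  [called from main, line 32]
Log line origins:
  1: from main, line 30
  2: from collect_span, line 8
  3: from gauge_drift, line 18
  4-6: from clip_value, line 4
  7: from mix_signals, line 22
A correct fix: line 33: replace `base` with `limit`.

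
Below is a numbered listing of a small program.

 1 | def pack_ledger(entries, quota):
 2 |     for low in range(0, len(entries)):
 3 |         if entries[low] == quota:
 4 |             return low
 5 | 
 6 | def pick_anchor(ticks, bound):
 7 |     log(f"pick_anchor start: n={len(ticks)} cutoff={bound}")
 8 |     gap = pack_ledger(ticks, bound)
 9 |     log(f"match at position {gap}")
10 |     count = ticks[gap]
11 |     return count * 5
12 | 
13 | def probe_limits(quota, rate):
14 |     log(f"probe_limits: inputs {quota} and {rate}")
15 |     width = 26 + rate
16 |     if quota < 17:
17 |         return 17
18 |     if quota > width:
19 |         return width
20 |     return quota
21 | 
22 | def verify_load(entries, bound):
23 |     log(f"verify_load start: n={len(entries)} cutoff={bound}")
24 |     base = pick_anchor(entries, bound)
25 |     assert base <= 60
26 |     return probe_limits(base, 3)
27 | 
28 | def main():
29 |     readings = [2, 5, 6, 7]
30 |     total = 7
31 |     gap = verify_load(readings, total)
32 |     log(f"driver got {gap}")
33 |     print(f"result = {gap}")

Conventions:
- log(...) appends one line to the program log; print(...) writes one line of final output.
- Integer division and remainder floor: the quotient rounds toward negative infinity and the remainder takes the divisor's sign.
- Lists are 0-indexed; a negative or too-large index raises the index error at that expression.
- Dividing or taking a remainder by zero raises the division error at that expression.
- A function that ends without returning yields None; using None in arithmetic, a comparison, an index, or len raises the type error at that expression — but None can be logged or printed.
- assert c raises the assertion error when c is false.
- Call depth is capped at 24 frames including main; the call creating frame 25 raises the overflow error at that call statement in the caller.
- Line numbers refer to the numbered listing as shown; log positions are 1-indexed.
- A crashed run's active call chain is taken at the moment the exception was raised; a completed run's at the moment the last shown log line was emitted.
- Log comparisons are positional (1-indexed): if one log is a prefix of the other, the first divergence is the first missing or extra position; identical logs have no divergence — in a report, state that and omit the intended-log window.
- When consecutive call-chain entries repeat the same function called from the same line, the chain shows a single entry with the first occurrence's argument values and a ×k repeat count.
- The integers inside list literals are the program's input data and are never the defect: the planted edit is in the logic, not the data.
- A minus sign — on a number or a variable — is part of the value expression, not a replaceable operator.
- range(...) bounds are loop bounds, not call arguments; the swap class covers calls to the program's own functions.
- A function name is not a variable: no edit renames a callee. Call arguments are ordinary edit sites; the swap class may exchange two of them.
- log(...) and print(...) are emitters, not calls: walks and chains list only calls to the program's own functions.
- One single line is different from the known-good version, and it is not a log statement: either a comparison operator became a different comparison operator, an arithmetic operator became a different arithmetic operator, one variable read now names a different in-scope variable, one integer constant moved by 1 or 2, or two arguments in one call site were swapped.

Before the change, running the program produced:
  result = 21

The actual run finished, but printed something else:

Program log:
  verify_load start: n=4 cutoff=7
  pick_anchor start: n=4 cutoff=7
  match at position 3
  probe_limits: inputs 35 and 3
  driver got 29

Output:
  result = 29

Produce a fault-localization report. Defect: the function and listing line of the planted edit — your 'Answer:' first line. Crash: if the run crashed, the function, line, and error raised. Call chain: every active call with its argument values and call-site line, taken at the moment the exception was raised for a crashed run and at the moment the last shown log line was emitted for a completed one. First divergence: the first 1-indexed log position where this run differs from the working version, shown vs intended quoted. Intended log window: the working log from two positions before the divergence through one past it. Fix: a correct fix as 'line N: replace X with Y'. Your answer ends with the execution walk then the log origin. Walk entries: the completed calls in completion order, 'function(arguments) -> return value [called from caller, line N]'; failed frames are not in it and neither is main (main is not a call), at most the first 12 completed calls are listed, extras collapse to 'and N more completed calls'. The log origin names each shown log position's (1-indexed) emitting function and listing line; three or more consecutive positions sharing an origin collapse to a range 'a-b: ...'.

Answer: the defect is in pick_anchor at line 11.
Core observation: At log position 4 the runs split — shown 'probe_limits: inputs 35 and 3', but the working version logs 'probe_limits: inputs 21 and 3'.
Call chain: main.
First divergence: position 4 — shown 'probe_limits: inputs 35 and 3', intended 'probe_limits: inputs 21 and 3'.
Intended log window:
  2: pick_anchor start: n=4 cutoff=7
  3: match at position 3
  4: probe_limits: inputs 21 and 3
  5: driver got 21
Execution walk:
  pack_ledger([2, 5, 6, 7], 7) -> 3  [called from pick_anchor, line 8]
  pick_anchor([2, 5, 6, 7], 7) -> 35  [called from verify_load, line 24]
  probe_limits(35, 3) -> 29  [called from verify_load, line 26]
  verify_load([2, 5, 6, 7], 7) -> 29  [called from main, line 31]
Origin of each log line:
  1: from verify_load, line 23
  2: from pick_anchor, line 7
  3: from pick_anchor, line 9
  4: from probe_limits, line 14
  5: from main, line 32
A correct fix: line 11: replace `5` with `3`.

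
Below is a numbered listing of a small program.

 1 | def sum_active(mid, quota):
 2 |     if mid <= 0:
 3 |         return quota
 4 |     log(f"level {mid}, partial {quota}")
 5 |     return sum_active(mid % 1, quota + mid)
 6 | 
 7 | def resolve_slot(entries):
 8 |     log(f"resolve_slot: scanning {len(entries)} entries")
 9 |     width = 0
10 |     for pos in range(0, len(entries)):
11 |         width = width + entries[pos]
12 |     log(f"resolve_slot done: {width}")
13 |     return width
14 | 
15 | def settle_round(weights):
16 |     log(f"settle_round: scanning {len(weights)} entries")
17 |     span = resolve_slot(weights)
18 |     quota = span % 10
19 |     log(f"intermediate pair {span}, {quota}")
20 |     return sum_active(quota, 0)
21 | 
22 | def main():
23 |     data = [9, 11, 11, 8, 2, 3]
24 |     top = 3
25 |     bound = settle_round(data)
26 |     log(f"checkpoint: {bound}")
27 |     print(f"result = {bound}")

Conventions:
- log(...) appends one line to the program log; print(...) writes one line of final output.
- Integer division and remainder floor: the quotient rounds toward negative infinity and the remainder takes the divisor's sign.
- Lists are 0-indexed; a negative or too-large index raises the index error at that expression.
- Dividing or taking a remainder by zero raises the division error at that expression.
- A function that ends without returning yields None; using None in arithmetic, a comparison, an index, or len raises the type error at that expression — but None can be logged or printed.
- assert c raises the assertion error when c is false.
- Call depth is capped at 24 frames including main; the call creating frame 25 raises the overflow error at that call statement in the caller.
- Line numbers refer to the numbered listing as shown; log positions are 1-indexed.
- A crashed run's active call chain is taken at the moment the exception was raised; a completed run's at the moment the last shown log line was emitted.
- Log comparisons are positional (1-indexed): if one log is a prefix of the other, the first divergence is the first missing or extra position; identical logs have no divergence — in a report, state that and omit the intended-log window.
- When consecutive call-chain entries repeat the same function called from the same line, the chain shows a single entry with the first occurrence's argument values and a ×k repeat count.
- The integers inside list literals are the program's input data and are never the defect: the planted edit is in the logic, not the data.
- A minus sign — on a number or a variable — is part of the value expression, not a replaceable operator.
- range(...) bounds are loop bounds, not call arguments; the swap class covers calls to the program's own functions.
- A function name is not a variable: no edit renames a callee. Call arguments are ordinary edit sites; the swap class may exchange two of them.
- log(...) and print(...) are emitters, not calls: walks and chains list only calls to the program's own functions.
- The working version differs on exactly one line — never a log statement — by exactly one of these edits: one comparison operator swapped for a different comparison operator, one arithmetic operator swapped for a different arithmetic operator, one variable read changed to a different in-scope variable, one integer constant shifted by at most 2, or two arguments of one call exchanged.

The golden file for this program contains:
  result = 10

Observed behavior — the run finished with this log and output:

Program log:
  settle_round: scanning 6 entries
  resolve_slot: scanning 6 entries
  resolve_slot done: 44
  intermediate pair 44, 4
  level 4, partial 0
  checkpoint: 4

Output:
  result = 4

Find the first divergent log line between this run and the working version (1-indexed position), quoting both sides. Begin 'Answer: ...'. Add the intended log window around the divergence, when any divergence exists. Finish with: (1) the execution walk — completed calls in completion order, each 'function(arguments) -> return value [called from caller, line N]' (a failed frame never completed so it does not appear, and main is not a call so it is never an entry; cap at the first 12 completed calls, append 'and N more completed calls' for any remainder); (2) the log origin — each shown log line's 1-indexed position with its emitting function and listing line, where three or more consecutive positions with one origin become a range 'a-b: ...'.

Answer: position 6 — the shown line 'checkpoint: 4' should read 'level 3, partial 4'.
Intended log window:
  4: intermediate pair 44, 4
  5: level 4, partial 0
  6: level 3, partial 4
  7: level 2, partial 7
Execution walk:
  resolve_slot([9, 11, 11, 8, 2, 3]) -> 44  [called from settle_round, line 17]
  sum_active(0, 4) -> 4  [called from sum_active, line 5]
  sum_active(4, 0) -> 4  [called from settle_round, line 20]
  settle_round([9, 11, 11, 8, 2, 3]) -> 4  [called from main, line 25]
Log line origins:
  1: emitted by settle_round (line 16)
  2: emitted by resolve_slot (line 8)
  3: emitted by resolve_slot (line 12)
  4: emitted by settle_round (line 19)
  5: emitted by sum_active (line 4)
  6: emitted by main (line 26)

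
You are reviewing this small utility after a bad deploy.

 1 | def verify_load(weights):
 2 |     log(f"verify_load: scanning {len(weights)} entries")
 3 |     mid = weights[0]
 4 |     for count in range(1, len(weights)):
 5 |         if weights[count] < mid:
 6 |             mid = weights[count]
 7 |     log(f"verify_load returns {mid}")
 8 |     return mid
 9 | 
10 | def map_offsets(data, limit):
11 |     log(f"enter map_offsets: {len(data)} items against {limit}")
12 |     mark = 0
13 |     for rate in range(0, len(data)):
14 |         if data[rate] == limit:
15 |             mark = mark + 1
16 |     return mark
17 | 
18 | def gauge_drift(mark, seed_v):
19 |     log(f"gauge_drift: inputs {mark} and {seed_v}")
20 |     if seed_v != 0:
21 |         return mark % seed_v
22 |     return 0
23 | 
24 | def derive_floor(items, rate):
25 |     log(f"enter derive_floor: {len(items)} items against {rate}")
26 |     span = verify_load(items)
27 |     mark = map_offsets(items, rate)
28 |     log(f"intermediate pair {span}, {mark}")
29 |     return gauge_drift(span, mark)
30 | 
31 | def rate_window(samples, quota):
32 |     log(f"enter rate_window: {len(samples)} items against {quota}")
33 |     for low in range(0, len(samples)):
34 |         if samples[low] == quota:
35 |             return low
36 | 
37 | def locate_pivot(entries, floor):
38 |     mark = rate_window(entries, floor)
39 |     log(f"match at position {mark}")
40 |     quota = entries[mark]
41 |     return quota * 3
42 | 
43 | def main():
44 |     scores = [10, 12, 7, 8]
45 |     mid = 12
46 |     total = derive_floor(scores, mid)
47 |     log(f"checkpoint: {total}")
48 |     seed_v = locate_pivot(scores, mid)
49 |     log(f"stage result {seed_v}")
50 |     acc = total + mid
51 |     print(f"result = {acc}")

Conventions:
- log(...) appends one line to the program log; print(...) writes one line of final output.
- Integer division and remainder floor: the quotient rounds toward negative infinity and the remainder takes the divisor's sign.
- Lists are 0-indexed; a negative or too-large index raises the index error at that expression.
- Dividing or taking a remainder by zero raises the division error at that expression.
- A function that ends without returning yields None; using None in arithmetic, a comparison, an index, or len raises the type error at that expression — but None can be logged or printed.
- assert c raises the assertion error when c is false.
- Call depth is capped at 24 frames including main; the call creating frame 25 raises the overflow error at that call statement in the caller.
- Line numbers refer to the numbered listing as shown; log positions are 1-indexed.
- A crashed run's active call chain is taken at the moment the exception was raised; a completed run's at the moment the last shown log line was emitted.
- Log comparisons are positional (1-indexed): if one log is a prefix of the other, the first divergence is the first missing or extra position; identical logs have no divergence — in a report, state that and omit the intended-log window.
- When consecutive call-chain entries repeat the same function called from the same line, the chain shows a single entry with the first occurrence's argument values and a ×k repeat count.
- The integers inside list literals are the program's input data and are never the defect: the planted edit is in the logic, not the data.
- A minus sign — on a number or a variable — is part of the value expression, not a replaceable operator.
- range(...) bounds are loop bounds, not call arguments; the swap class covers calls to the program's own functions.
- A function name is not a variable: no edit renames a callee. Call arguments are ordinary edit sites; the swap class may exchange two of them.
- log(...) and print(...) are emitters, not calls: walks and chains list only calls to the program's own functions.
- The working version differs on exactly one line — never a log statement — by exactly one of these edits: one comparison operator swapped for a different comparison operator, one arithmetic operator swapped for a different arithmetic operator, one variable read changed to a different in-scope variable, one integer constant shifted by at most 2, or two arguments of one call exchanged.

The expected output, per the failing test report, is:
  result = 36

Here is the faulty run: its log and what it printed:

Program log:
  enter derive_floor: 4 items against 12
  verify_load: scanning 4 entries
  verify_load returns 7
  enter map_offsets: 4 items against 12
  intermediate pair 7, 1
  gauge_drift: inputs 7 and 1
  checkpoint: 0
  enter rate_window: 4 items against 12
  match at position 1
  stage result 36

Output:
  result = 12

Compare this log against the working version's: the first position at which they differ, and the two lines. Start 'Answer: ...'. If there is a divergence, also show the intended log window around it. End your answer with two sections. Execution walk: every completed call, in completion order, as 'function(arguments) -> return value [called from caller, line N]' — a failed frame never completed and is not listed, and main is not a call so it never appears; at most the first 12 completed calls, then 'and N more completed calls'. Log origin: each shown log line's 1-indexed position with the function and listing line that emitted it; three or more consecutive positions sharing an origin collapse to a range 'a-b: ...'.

Answer: none — the logs agree in full.
Execution walk:
  verify_load([10, 12, 7, 8]) -> 7  [called from derive_floor, line 26]
  map_offsets([10, 12, 7, 8], 12) -> 1  [called from derive_floor, line 27]
  gauge_drift(7, 1) -> 0  [called from derive_floor, line 29]
  derive_floor([10, 12, 7, 8], 12) -> 0  [called from main, line 46]
  rate_window([10, 12, 7, 8], 12) -> 1  [called from locate_pivot, line 38]
  locate_pivot([10, 12, 7, 8], 12) -> 36  [called from main, line 48]
Log origins:
  1: emitted by derive_floor (line 25)
  2: emitted by verify_load (line 2)
  3: emitted by verify_load (line 7)
  4: emitted by map_offsets (line 11)
  5: emitted by derive_floor (line 28)
  6: emitted by gauge_drift (line 19)
  7: emitted by main (line 47)
  8: emitted by rate_window (line 32)
  9: emitted by locate_pivot (line 39)
  10: emitted by main (line 49)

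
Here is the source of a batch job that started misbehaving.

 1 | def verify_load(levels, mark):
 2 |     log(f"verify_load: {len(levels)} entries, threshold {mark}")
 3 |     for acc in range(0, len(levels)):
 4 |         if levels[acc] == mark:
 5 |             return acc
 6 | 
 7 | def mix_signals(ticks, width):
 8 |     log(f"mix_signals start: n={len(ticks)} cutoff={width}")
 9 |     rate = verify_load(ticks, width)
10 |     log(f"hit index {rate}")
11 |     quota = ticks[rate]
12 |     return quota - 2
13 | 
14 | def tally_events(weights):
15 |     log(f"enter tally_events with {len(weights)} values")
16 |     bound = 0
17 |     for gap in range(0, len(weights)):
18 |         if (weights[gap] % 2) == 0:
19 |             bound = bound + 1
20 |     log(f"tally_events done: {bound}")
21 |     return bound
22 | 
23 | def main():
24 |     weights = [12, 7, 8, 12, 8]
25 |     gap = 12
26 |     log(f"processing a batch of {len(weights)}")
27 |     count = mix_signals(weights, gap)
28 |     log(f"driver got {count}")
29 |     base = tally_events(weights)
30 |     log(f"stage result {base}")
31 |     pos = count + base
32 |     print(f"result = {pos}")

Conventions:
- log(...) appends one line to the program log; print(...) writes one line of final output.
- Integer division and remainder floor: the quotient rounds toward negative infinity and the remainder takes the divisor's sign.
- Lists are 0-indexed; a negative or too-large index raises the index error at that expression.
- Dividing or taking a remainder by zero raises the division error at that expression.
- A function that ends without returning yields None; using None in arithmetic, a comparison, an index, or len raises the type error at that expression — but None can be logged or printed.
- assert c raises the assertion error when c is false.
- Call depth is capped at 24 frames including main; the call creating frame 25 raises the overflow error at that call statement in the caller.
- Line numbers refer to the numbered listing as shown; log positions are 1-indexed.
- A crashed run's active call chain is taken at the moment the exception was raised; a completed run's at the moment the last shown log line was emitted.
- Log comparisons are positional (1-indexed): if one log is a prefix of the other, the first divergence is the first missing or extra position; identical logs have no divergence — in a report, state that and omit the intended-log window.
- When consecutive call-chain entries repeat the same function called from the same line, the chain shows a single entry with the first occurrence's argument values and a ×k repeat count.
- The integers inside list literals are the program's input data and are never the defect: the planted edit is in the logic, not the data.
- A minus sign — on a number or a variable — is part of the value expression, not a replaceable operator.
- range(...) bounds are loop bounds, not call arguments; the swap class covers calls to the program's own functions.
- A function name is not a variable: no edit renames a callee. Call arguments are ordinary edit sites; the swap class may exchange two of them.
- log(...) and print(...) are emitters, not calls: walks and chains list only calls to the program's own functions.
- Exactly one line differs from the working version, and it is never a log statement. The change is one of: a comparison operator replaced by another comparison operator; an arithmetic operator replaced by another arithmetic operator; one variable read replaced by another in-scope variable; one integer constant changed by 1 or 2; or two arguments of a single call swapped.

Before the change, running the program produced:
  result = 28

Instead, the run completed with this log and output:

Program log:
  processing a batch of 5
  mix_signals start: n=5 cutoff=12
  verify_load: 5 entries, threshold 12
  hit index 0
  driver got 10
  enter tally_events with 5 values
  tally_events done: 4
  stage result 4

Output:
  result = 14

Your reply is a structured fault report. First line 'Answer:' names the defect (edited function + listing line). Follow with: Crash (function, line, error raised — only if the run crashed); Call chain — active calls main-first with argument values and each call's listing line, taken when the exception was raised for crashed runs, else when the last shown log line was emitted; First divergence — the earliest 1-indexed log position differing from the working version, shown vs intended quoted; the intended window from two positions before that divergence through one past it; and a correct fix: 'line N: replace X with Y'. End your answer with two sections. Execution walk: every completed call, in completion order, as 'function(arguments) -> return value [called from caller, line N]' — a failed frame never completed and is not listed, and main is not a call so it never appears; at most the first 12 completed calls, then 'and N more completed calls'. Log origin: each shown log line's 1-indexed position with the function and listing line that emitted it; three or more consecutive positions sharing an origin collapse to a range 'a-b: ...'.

Answer: the defect is in mix_signals at line 12.
Core observation: The earliest visible damage is log position 5 — 'driver got 10' rather than the intended 'driver got 24'.
Call chain: main.
First divergence: position 5 — the shown line 'driver got 10' should read 'driver got 24'.
Intended log window:
  3: verify_load: 5 entries, threshold 12
  4: hit index 0
  5: driver got 24
  6: enter tally_events with 5 values
Execution walk:
  verify_load([12, 7, 8, 12, 8], 12) -> 0  [called from mix_signals, line 9]
  mix_signals([12, 7, 8, 12, 8], 12) -> 10  [called from main, line 27]
  tally_events([12, 7, 8, 12, 8]) -> 4  [called from main, line 29]
Log line origins:
  1 — main, line 26
  2 — mix_signals, line 8
  3 — verify_load, line 2
  4 — mix_signals, line 10
  5 — main, line 28
  6 — tally_events, line 15
  7 — tally_events, line 20
  8 — main, line 30
A correct fix: line 12: replace `-` with `*`.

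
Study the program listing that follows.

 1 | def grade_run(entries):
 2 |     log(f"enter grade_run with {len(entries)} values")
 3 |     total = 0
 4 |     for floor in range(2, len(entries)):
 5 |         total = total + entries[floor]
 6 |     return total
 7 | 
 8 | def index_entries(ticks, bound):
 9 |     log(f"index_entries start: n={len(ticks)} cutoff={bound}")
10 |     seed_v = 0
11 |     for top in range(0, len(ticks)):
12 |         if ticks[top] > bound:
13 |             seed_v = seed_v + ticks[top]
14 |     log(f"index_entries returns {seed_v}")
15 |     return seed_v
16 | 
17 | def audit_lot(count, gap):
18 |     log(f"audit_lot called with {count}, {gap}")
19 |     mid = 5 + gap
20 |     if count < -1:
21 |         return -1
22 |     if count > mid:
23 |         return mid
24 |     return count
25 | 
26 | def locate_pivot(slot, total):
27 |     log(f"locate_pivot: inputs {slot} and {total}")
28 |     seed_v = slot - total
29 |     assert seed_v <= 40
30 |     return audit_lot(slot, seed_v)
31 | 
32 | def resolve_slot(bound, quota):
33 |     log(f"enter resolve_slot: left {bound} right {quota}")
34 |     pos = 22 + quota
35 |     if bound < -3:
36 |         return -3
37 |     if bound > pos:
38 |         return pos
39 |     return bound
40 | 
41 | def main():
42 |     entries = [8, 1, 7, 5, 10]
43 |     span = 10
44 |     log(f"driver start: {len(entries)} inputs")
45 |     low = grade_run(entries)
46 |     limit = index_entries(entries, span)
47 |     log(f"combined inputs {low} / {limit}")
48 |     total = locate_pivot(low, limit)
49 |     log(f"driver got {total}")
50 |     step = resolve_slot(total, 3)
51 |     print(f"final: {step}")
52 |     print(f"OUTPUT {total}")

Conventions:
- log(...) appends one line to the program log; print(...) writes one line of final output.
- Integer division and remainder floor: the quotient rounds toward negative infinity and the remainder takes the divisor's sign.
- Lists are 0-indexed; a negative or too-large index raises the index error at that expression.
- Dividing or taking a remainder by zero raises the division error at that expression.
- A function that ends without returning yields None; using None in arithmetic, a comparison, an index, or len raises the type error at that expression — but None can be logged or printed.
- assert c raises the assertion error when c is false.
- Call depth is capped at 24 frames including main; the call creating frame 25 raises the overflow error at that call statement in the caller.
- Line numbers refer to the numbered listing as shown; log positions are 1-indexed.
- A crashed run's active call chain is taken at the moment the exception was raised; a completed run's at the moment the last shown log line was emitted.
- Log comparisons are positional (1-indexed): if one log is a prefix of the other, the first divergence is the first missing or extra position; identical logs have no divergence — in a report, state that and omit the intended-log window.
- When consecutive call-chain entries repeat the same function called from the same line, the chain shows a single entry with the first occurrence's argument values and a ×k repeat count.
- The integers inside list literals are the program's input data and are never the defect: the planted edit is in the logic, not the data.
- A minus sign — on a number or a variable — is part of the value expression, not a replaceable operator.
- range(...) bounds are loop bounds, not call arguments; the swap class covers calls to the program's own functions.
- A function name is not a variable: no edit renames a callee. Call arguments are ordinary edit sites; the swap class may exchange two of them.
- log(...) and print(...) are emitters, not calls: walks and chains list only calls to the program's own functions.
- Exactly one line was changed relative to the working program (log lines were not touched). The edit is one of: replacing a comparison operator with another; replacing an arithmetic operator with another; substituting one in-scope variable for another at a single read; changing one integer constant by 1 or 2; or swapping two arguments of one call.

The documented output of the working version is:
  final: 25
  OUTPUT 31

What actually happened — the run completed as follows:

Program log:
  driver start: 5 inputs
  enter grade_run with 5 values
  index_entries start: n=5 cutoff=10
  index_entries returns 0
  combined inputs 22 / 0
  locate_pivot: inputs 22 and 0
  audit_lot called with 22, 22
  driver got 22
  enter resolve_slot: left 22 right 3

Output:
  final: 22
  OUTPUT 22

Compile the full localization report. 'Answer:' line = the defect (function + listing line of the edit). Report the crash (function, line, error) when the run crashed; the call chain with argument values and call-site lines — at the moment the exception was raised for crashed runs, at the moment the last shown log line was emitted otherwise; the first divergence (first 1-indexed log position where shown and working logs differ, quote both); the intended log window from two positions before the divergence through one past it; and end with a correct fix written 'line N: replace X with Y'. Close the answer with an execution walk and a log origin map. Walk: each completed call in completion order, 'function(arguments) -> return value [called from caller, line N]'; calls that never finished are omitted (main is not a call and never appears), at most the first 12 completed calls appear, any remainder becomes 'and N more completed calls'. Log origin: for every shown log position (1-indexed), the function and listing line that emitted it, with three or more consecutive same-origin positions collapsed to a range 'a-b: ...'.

Answer: the defect is in grade_run at line 4.
Key fact: The log first diverges at position 5: the faulty run prints 'combined inputs 22 / 0' where the working version prints 'combined inputs 31 / 0'.
Call chain: main -> resolve_slot(22, 3) (called at line 50).
First divergence: at position 5 the run shows 'combined inputs 22 / 0' where the working version logs 'combined inputs 31 / 0'.
Intended log window:
  3: index_entries start: n=5 cutoff=10
  4: index_entries returns 0
  5: combined inputs 31 / 0
  6: locate_pivot: inputs 31 and 0
Execution walk:
  grade_run([8, 1, 7, 5, 10]) -> 22  [called from main, line 45]
  index_entries([8, 1, 7, 5, 10], 10) -> 0  [called from main, line 46]
  audit_lot(22, 22) -> 22  [called from locate_pivot, line 30]
  locate_pivot(22, 0) -> 22  [called from main, line 48]
  resolve_slot(22, 3) -> 22  [called from main, line 50]
Log origin:
  1 — main, line 44
  2 — grade_run, line 2
  3 — index_entries, line 9
  4 — index_entries, line 14
  5 — main, line 47
  6 — locate_pivot, line 27
  7 — audit_lot, line 18
  8 — main, line 49
  9 — resolve_slot, line 33
A correct fix: line 4: replace `2` with `0`.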